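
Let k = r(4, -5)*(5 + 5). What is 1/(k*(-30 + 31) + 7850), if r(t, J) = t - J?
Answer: 1/7940 ≈ 0.00012594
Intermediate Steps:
k = 90 (k = (4 - 1*(-5))*(5 + 5) = (4 + 5)*10 = 9*10 = 90)
1/(k*(-30 + 31) + 7850) = 1/(90*(-30 + 31) + 7850) = 1/(90*1 + 7850) = 1/(90 + 7850) = 1/7940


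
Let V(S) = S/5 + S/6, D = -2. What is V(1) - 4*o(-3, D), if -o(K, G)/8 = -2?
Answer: -1909/30 ≈ -63.633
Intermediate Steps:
V(S) = 11*S/30 (V(S) = S*(1/5) + S*(1/6) = S/5 + S/6 = 11*S/30)
o(K, G) = 16 (o(K, G) = -8*(-2) = 16)
V(1) - 4*o(-3, D) = (11/30)*1 - 4*16 = 11/30 - 64 = -1909/30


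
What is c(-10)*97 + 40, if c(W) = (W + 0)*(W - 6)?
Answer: 15560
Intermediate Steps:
c(W) = W*(-6 + W)
c(-10)*97 + 40 = -10*(-6 - 10)*97 + 40 = -10*(-16)*97 + 40 = 160*97 + 40 = 15520 + 40 = 15560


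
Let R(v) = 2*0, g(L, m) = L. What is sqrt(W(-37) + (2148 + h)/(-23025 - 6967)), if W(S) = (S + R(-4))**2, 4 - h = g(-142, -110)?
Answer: sqrt(76960885373)/7498 ≈ 36.999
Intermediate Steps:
R(v) = 0
h = 146 (h = 4 - 1*(-142) = 4 + 142 = 146)
W(S) = S**2 (W(S) = (S + 0)**2 = S**2)
sqrt(W(-37) + (2148 + h)/(-23025 - 6967)) = sqrt((-37)**2 + (2148 + 146)/(-23025 - 6967)) = sqrt(1369 + 2294/(-29992)) = sqrt(1369 + 2294*(-1/29992)) = sqrt(1369 - 1147/14996) = sqrt(20528377/14996) = sqrt(76960885373)/7498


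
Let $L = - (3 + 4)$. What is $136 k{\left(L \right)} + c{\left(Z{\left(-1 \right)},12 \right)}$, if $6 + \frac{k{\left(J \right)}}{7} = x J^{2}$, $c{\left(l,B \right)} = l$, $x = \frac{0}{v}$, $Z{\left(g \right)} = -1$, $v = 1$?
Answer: $-5713$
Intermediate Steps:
$x = 0$ ($x = \frac{0}{1} = 0 \cdot 1 = 0$)
$L = -7$ ($L = \left(-1\right) 7 = -7$)
$k{\left(J \right)} = -42$ ($k{\left(J \right)} = -42 + 7 \cdot 0 J^{2} = -42 + 7 \cdot 0 = -42 + 0 = -42$)
$136 k{\left(L \right)} + c{\left(Z{\left(-1 \right)},12 \right)} = 136 \left(-42\right) - 1 = -5712 - 1 = -5713$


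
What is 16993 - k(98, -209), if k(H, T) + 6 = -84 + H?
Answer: 16985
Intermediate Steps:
k(H, T) = -90 + H (k(H, T) = -6 + (-84 + H) = -90 + H)
16993 - k(98, -209) = 16993 - (-90 + 98) = 16993 - 1*8 = 16993 - 8 = 16985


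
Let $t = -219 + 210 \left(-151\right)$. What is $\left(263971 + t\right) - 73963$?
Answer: $158079$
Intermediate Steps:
$t = -31929$ ($t = -219 - 31710 = -31929$)
$\left(263971 + t\right) - 73963 = \left(263971 - 31929\right) - 73963 = 232042 - 73963 = 158079$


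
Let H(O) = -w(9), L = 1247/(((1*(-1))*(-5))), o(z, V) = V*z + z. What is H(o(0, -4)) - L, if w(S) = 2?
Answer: -1257/5 ≈ -251.40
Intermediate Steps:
o(z, V) = z + V*z
L = 1247/5 (L = 1247/((-1*(-5))) = 1247/5 ≈ 249.40)
H(O) = -2 (H(O) = -1*2 = -2)
H(o(0, -4)) - L = -2 - 1*1247/5 = -2 - 1247/5 = -1257/5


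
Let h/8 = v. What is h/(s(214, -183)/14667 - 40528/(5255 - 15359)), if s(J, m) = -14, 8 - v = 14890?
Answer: -183786955548/6190445 ≈ -29689.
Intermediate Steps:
v = -14882 (v = 8 - 1*14890 = 8 - 14890 = -14882)
h = -119056 (h = 8*(-14882) = -119056)
h/(s(214, -183)/14667 - 40528/(5255 - 15359)) = -119056/(-14/14667 - 40528/(5255 - 15359)) = -119056/(-14*1/14667 - 40528/(-10104)) = -119056/(-14/14667 - 40528*(-1/10104)) = -119056/(-14/14667 + 5066/1263) = -119056/24761780/6174807 = -119056*6174807/24761780 = -183786955548/6190445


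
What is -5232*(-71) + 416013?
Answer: 787485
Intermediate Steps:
-5232*(-71) + 416013 = 371472 + 416013 = 787485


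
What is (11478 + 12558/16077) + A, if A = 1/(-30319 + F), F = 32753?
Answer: 6509869537/567122 ≈ 11479.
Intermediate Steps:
A = 1/2434 (A = 1/(-30319 + 32753) = 1/2434 ≈ 0.00041085)
(11478 + 12558/16077) + A = (11478 + 12558/16077) + 1/2434 = (11478 + 12558*(1/16077)) + 1/2434 = (11478 + 182/233) + 1/2434 = 2674556/233 + 1/2434 = 6509869537/567122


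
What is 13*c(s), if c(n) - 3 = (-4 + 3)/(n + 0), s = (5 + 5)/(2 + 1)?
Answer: 351/10 ≈ 35.100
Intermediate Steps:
s = 10/3 ≈ 3.3333
c(n) = 3 - 1/n (c(n) = 3 + (-4 + 3)/(n + 0) = 3 - 1/n)
13*c(s) = 13*(3 - 1/10/3) = 13*(3 - 1*3/10) = 13*(3 - 3/10) = 13*(27/10) = 351/10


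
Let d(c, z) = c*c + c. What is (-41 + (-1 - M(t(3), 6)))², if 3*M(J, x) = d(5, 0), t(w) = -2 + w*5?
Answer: 2704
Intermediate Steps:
t(w) = -2 + 5*w
d(c, z) = c + c² (d(c, z) = c² + c = c + c²)
M(J, x) = 10 (M(J, x) = (5*(1 + 5))/3 = (5*6)/3 = (⅓)*30 = 10)
(-41 + (-1 - M(t(3), 6)))² = (-41 + (-1 - 1*10))² = (-41 + (-1 - 10))² = (-41 - 11)² = (-52)² = 2704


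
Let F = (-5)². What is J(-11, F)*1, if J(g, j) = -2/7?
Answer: -2/7 ≈ -0.28571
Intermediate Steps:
F = 25
J(g, j) = -2/7 (J(g, j) = -2*⅐ = -2/7)
J(-11, F)*1 = -2/7*1 = -2/7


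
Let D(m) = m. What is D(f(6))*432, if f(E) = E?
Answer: 2592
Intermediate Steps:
D(f(6))*432 = 6*432 = 2592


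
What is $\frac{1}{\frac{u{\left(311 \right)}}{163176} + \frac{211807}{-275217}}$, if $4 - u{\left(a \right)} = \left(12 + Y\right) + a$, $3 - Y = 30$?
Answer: $- \frac{3742400766}{2886848533} \approx -1.2964$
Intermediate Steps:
$Y = -27$ ($Y = 3 - 30 = -27$)
$u{\left(a \right)} = 19 - a$ ($u{\left(a \right)} = 4 - \left(\left(12 - 27\right) + a\right) = 4 - \left(-15 + a\right) = 19 - a$)
$\frac{1}{\frac{u{\left(311 \right)}}{163176} + \frac{211807}{-275217}} = \frac{1}{\frac{19 - 311}{163176} + \frac{211807}{-275217}} = \frac{1}{\left(19 - 311\right) \frac{1}{163176} + 211807 \left(- \frac{1}{275217}\right)} = \frac{1}{\left(-292\right) \frac{1}{163176} - \frac{211807}{275217}} = \frac{1}{- \frac{73}{40794} - \frac{211807}{275217}} = \frac{1}{- \frac{2886848533}{3742400766}} = - \frac{3742400766}{2886848533}$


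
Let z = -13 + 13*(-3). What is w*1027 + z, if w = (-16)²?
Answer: 262860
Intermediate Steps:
z = -52 (z = -13 - 39 = -52)
w = 256
w*1027 + z = 256*1027 - 52 = 262912 - 52 = 262860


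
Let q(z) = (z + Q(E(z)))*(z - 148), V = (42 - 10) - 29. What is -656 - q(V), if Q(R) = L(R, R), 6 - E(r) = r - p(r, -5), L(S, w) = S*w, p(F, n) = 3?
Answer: 4999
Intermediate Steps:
E(r) = 9 - r (E(r) = 6 - (r - 1*3) = 6 - (r - 3) = 6 - (-3 + r) = 6 + (3 - r) = 9 - r)
Q(R) = R² (Q(R) = R*R = R²)
V = 3 (V = 32 - 29 = 3)
q(z) = (-148 + z)*(z + (9 - z)²) (q(z) = (z + (9 - z)²)*(z - 148) = (z + (9 - z)²)*(-148 + z) = (-148 + z)*(z + (9 - z)²))
-656 - q(V) = -656 - (-11988 + 3³ - 165*3² + 2597*3) = -656 - (-11988 + 27 - 165*9 + 7791) = -656 - (-11988 + 27 - 1485 + 7791) = -656 - 1*(-5655) = -656 + 5655 = 4999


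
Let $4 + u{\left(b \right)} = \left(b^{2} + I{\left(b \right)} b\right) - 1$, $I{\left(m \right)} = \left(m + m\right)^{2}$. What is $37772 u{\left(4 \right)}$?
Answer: $10085124$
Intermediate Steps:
$I{\left(m \right)} = 4 m^{2}$ ($I{\left(m \right)} = \left(2 m\right)^{2} = 4 m^{2}$)
$u{\left(b \right)} = -5 + b^{2} + 4 b^{3}$ ($u{\left(b \right)} = -4 - \left(1 - b^{2} - 4 b^{2} b\right) = -4 - \left(1 - b^{2} - 4 b^{3}\right) = -4 + \left(-1 + b^{2} + 4 b^{3}\right) = -5 + b^{2} + 4 b^{3}$)
$37772 u{\left(4 \right)} = 37772 \left(-5 + 4^{2} + 4 \cdot 4^{3}\right) = 37772 \left(-5 + 16 + 4 \cdot 64\right) = 37772 \left(-5 + 16 + 256\right) = 37772 \cdot 267 = 10085124$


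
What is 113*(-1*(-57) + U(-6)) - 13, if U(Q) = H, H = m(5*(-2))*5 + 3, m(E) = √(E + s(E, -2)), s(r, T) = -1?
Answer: 6767 + 565*I*√11 ≈ 6767.0 + 1873.9*I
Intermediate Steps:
m(E) = √(-1 + E) (m(E) = √(E - 1) = √(-1 + E))
H = 3 + 5*I*√11 (H = √(-1 + 5*(-2))*5 + 3 = √(-1 - 10)*5 + 3 = √(-11)*5 + 3 = (I*√11)*5 + 3 = 5*I*√11 + 3 = 3 + 5*I*√11 ≈ 3.0 + 16.583*I)
U(Q) = 3 + 5*I*√11
113*(-1*(-57) + U(-6)) - 13 = 113*(-1*(-57) + (3 + 5*I*√11)) - 13 = 113*(57 + (3 + 5*I*√11)) - 13 = 113*(60 + 5*I*√11) - 13 = (6780 + 565*I*√11) - 13 = 6767 + 565*I*√11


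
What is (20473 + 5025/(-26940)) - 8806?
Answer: 20953597/1796 ≈ 11667.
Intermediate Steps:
(20473 + 5025/(-26940)) - 8806 = (20473 + 5025*(-1/26940)) - 8806 = (20473 - 335/1796) - 8806 = 36769173/1796 - 8806 = 20953597/1796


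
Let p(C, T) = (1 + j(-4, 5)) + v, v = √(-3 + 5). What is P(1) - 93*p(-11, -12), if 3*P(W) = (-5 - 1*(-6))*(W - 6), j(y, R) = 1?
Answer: -563/3 - 93*√2 ≈ -319.19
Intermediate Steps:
P(W) = -2 + W/3 (P(W) = ((-5 - 1*(-6))*(W - 6))/3 = ((-5 + 6)*(-6 + W))/3 = (1*(-6 + W))/3 = (-6 + W)/3 = -2 + W/3)
v = √2 ≈ 1.4142
p(C, T) = 2 + √2 (p(C, T) = (1 + 1) + √2 = 2 + √2)
P(1) - 93*p(-11, -12) = (-2 + (⅓)*1) - 93*(2 + √2) = (-2 + ⅓) + (-186 - 93*√2) = -5/3 + (-186 - 93*√2) = -563/3 - 93*√2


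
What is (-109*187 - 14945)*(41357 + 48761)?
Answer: -3183688704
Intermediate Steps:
(-109*187 - 14945)*(41357 + 48761) = (-20383 - 14945)*90118 = -35328*90118 = -3183688704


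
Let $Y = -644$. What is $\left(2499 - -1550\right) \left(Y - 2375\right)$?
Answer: $-12223931$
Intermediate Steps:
$\left(2499 - -1550\right) \left(Y - 2375\right) = \left(2499 - -1550\right) \left(-644 - 2375\right) = \left(2499 + 1550\right) \left(-3019\right) = 4049 \left(-3019\right) = -12223931$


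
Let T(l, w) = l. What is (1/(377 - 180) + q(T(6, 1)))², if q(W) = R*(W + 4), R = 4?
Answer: 62110161/38809 ≈ 1600.4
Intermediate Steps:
q(W) = 16 + 4*W (q(W) = 4*(W + 4) = 4*(4 + W) = 16 + 4*W)
(1/(377 - 180) + q(T(6, 1)))² = (1/(377 - 180) + (16 + 4*6))² = (1/197 + (16 + 24))² = (1/197 + 40)² = (7881/197)² = 62110161/38809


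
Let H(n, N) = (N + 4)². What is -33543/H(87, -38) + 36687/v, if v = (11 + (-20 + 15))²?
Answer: 858388/867 ≈ 990.07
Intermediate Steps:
H(n, N) = (4 + N)²
v = 36 (v = (11 - 5)² = 6² = 36)
-33543/H(87, -38) + 36687/v = -33543/(4 - 38)² + 36687/36 = -33543/((-34)²) + 36687*(1/36) = -33543/1156 + 12229/12 = 858388/867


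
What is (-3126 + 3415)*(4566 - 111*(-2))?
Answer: 1383732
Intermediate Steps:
(-3126 + 3415)*(4566 - 111*(-2)) = 289*(4566 + 222) = 289*4788 = 1383732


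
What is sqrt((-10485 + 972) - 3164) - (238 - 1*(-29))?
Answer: -267 + I*sqrt(12677) ≈ -267.0 + 112.59*I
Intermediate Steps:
sqrt((-10485 + 972) - 3164) - (238 - 1*(-29)) = sqrt(-9513 - 3164) - (238 + 29) = sqrt(-12677) - 1*267 = I*sqrt(12677) - 267 = -267 + I*sqrt(12677)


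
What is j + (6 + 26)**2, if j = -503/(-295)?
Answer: 302583/295 ≈ 1025.7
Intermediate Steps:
j = 503/295 (j = -503*(-1/295) = 503/295 ≈ 1.7051)
j + (6 + 26)**2 = 503/295 + (6 + 26)**2 = 503/295 + 32**2 = 503/295 + 1024 = 302583/295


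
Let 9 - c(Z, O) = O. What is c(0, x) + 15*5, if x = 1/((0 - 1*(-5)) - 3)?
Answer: 167/2 ≈ 83.500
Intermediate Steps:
x = ½ (x = 1/((0 + 5) - 3) = 1/(5 - 3) = 1/2 = ½ ≈ 0.50000)
c(Z, O) = 9 - O
c(0, x) + 15*5 = (9 - 1*½) + 15*5 = (9 - ½) + 75 = 17/2 + 75 = 167/2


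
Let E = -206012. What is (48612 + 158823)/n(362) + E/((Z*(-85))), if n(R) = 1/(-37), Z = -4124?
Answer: -672607001828/87635 ≈ -7.6751e+6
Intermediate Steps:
n(R) = -1/37
(48612 + 158823)/n(362) + E/((Z*(-85))) = (48612 + 158823)/(-1/37) - 206012/((-4124*(-85))) = 207435*(-37) - 206012/350540 = -7675095 - 206012*1/350540 = -7675095 - 51503/87635 = -672607001828/87635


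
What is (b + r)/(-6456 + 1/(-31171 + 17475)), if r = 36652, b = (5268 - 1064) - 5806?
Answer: -480044800/88421377 ≈ -5.4291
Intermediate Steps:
b = -1602 (b = 4204 - 5806 = -1602)
(b + r)/(-6456 + 1/(-31171 + 17475)) = (-1602 + 36652)/(-6456 + 1/(-31171 + 17475)) = 35050/(-6456 + 1/(-13696)) = 35050/(-6456 - 1/13696) = 35050/(-88421377/13696) = 35050*(-13696/88421377) = -480044800/88421377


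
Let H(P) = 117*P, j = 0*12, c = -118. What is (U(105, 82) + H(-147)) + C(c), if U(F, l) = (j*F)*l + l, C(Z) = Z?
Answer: -17235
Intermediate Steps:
j = 0
U(F, l) = l (U(F, l) = (0*F)*l + l = 0*l + l = 0 + l = l)
(U(105, 82) + H(-147)) + C(c) = (82 + 117*(-147)) - 118 = (82 - 17199) - 118 = -17117 - 118 = -17235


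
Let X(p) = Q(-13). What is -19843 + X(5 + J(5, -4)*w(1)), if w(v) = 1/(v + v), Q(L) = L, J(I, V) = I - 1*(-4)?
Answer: -19856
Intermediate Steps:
J(I, V) = 4 + I (J(I, V) = I + 4 = 4 + I)
w(v) = 1/(2*v)
X(p) = -13
-19843 + X(5 + J(5, -4)*w(1)) = -19843 - 13 = -19856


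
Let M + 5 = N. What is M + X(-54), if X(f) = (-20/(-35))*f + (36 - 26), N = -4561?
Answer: -32108/7 ≈ -4586.9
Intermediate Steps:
X(f) = 10 + 4*f/7 (X(f) = (-20*(-1/35))*f + 10 = 4*f/7 + 10 = 10 + 4*f/7)
M = -4566 (M = -5 - 4561 = -4566)
M + X(-54) = -4566 + (10 + (4/7)*(-54)) = -4566 + (10 - 216/7) = -4566 - 146/7 = -32108/7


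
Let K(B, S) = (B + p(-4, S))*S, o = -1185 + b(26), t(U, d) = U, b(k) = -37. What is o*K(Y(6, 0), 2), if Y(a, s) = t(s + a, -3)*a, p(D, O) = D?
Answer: -78208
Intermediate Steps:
o = -1222 (o = -1185 - 37 = -1222)
Y(a, s) = a*(a + s) (Y(a, s) = (s + a)*a = (a + s)*a = a*(a + s))
K(B, S) = S*(-4 + B) (K(B, S) = (B - 4)*S = (-4 + B)*S = S*(-4 + B))
o*K(Y(6, 0), 2) = -2444*(-4 + 6*(6 + 0)) = -2444*(-4 + 6*6) = -2444*(-4 + 36) = -2444*32 = -1222*64 = -78208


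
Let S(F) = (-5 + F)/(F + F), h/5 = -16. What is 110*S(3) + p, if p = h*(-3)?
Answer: 610/3 ≈ 203.33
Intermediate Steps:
h = -80 (h = 5*(-16) = -80)
S(F) = (-5 + F)/(2*F) (S(F) = (-5 + F)/((2*F)) = (-5 + F)*(1/(2*F)) = (-5 + F)/(2*F))
p = 240 (p = -80*(-3) = 240)
110*S(3) + p = 110*((½)*(-5 + 3)/3) + 240 = 110*((½)*(⅓)*(-2)) + 240 = 110*(-⅓) + 240 = -110/3 + 240 = 610/3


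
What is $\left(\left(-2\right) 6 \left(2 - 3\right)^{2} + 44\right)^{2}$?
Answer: $1024$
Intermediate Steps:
$\left(\left(-2\right) 6 \left(2 - 3\right)^{2} + 44\right)^{2} = \left(- 12 \left(-1\right)^{2} + 44\right)^{2} = \left(\left(-12\right) 1 + 44\right)^{2} = \left(-12 + 44\right)^{2} = 32^{2} = 1024$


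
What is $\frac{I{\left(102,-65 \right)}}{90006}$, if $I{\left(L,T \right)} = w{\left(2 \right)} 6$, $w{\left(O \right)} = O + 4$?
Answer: $\frac{6}{15001} \approx 0.00039997$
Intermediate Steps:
$w{\left(O \right)} = 4 + O$
$I{\left(L,T \right)} = 36$ ($I{\left(L,T \right)} = \left(4 + 2\right) 6 = 6 \cdot 6 = 36$)
$\frac{I{\left(102,-65 \right)}}{90006} = \frac{36}{90006} = 36 \cdot \frac{1}{90006} = \frac{6}{15001}$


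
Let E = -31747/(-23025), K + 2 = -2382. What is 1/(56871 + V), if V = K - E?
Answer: 23025/1254531428 ≈ 1.8353e-5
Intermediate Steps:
K = -2384 (K = -2 - 2382 = -2384)
E = 31747/23025 (E = -31747*(-1/23025) = 31747/23025 ≈ 1.3788)
V = -54923347/23025 (V = -2384 - 1*31747/23025 = -2384 - 31747/23025 = -54923347/23025 ≈ -2385.4)
1/(56871 + V) = 1/(56871 - 54923347/23025) = 1/(1254531428/23025) = 23025/1254531428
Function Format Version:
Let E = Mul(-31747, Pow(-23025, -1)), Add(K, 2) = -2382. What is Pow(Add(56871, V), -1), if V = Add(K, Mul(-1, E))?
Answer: Rational(23025, 1254531428) ≈ 1.8353e-5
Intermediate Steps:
K = -2384 (K = Add(-2, -2382) = -2384)
E = Rational(31747, 23025) (E = Mul(-31747, Rational(-1, 23025)) = Rational(31747, 23025) ≈ 1.3788)
V = Rational(-54923347, 23025) (V = Add(-2384, Mul(-1, Rational(31747, 23025))) = Add(-2384, Rational(-31747, 23025)) = Rational(-54923347, 23025) ≈ -2385.4)
Pow(Add(56871, V), -1) = Pow(Add(56871, Rational(-54923347, 23025)), -1) = Pow(Rational(1254531428, 23025), -1) = Rational(23025, 1254531428)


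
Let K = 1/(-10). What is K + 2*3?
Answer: 59/10 ≈ 5.9000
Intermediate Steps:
K = -1/10 ≈ -0.10000
K + 2*3 = -1/10 + 2*3 = -1/10 + 6 = 59/10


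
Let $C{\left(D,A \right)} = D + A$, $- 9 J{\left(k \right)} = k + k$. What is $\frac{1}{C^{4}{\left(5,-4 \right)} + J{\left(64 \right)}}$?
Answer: $- \frac{9}{119} \approx -0.07563$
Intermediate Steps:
$J{\left(k \right)} = - \frac{2 k}{9}$ ($J{\left(k \right)} = - \frac{k + k}{9} = - \frac{2 k}{9}$)
$C{\left(D,A \right)} = A + D$
$\frac{1}{C^{4}{\left(5,-4 \right)} + J{\left(64 \right)}} = \frac{1}{\left(-4 + 5\right)^{4} - \frac{128}{9}} = \frac{1}{1^{4} - \frac{128}{9}} = \frac{1}{1 - \frac{128}{9}} = \frac{1}{- \frac{119}{9}} = - \frac{9}{119}$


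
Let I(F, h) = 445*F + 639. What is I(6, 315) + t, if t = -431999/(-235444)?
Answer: 779516195/235444 ≈ 3310.8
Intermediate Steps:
t = 431999/235444 (t = -431999*(-1/235444) = 431999/235444 ≈ 1.8348)
I(F, h) = 639 + 445*F
I(6, 315) + t = (639 + 445*6) + 431999/235444 = (639 + 2670) + 431999/235444 = 3309 + 431999/235444 = 779516195/235444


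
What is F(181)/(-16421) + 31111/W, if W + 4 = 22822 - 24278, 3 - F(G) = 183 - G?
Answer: -510875191/23974660 ≈ -21.309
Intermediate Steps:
F(G) = -180 + G (F(G) = 3 - (183 - G) = 3 + (-183 + G) = -180 + G)
W = -1460 (W = -4 + (22822 - 24278) = -4 - 1456 = -1460)
F(181)/(-16421) + 31111/W = (-180 + 181)/(-16421) + 31111/(-1460) = 1*(-1/16421) + 31111*(-1/1460) = -1/16421 - 31111/1460 = -510875191/23974660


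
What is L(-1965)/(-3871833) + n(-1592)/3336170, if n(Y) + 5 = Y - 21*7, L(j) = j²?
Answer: -2148075914167/2152848849935 ≈ -0.99778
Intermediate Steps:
n(Y) = -152 + Y (n(Y) = -5 + (Y - 21*7) = -5 + (Y - 147) = -5 + (-147 + Y) = -152 + Y)
L(-1965)/(-3871833) + n(-1592)/3336170 = (-1965)²/(-3871833) + (-152 - 1592)/3336170 = 3861225*(-1/3871833) - 1744*1/3336170 = -1287075/1290611 - 872/1668085 = -2148075914167/2152848849935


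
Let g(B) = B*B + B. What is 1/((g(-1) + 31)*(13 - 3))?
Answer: 1/310 ≈ 0.0032258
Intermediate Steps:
g(B) = B + B² (g(B) = B² + B = B + B²)
1/((g(-1) + 31)*(13 - 3)) = 1/((-(1 - 1) + 31)*(13 - 3)) = 1/((-1*0 + 31)*10) = 1/((0 + 31)*10) = 1/(31*10) = 1/310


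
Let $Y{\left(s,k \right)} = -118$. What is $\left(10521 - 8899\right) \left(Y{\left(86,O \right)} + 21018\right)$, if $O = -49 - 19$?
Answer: $33899800$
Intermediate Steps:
$O = -68$ ($O = -49 - 19 = -68$)
$\left(10521 - 8899\right) \left(Y{\left(86,O \right)} + 21018\right) = \left(10521 - 8899\right) \left(-118 + 21018\right) = 1622 \cdot 20900 = 33899800$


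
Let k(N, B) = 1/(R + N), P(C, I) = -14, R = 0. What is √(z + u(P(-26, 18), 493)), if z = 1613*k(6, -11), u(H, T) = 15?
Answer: √10218/6 ≈ 16.847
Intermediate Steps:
k(N, B) = 1/N (k(N, B) = 1/(0 + N) = 1/N)
z = 1613/6 ≈ 268.83
√(z + u(P(-26, 18), 493)) = √(1613/6 + 15) = √(1703/6) = √10218/6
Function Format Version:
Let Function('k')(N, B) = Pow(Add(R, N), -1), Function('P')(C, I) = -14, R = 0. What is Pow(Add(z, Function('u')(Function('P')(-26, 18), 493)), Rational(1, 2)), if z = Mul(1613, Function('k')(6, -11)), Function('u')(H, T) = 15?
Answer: Mul(Rational(1, 6), Pow(10218, Rational(1, 2))) ≈ 16.847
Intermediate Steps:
Function('k')(N, B) = Pow(N, -1) (Function('k')(N, B) = Pow(Add(0, N), -1) = Pow(N, -1))
z = Rational(1613, 6) (z = Mul(1613, Pow(6, -1)) = Mul(1613, Rational(1, 6)) = Rational(1613, 6) ≈ 268.83)
Pow(Add(z, Function('u')(Function('P')(-26, 18), 493)), Rational(1, 2)) = Pow(Add(Rational(1613, 6), 15), Rational(1, 2)) = Pow(Rational(1703, 6), Rational(1, 2)) = Mul(Rational(1, 6), Pow(10218, Rational(1, 2)))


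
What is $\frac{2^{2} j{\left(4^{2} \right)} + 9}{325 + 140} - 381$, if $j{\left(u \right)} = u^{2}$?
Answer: $- \frac{176132}{465} \approx -378.78$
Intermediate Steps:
$\frac{2^{2} j{\left(4^{2} \right)} + 9}{325 + 140} - 381 = \frac{2^{2} \left(4^{2}\right)^{2} + 9}{325 + 140} - 381 = \frac{4 \cdot 16^{2} + 9}{465} - 381 = \frac{4 \cdot 256 + 9}{465} - 381 = \frac{1024 + 9}{465} - 381 = \frac{1}{465} \cdot 1033 - 381 = \frac{1033}{465} - 381 = - \frac{176132}{465}$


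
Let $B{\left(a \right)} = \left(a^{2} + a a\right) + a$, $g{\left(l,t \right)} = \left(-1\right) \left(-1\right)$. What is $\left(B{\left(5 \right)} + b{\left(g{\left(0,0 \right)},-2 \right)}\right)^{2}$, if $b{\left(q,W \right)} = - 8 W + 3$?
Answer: $5476$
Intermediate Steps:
$g{\left(l,t \right)} = 1$
$b{\left(q,W \right)} = 3 - 8 W$
$B{\left(a \right)} = a + 2 a^{2}$ ($B{\left(a \right)} = \left(a^{2} + a^{2}\right) + a = 2 a^{2} + a = a + 2 a^{2}$)
$\left(B{\left(5 \right)} + b{\left(g{\left(0,0 \right)},-2 \right)}\right)^{2} = \left(5 \left(1 + 2 \cdot 5\right) + \left(3 - -16\right)\right)^{2} = \left(5 \left(1 + 10\right) + \left(3 + 16\right)\right)^{2} = \left(5 \cdot 11 + 19\right)^{2} = \left(55 + 19\right)^{2} = 74^{2} = 5476$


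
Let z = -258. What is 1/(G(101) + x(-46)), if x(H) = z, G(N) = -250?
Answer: -1/508 ≈ -0.0019685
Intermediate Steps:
x(H) = -258
1/(G(101) + x(-46)) = 1/(-250 - 258) = 1/(-508) = -1/508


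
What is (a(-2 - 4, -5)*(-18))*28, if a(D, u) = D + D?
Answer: 6048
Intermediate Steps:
a(D, u) = 2*D
(a(-2 - 4, -5)*(-18))*28 = ((2*(-2 - 4))*(-18))*28 = ((2*(-6))*(-18))*28 = -12*(-18)*28 = 216*28 = 6048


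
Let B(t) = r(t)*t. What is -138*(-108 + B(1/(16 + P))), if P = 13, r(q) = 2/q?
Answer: 14628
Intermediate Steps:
B(t) = 2 (B(t) = (2/t)*t = 2)
-138*(-108 + B(1/(16 + P))) = -138*(-108 + 2) = -138*(-106) = 14628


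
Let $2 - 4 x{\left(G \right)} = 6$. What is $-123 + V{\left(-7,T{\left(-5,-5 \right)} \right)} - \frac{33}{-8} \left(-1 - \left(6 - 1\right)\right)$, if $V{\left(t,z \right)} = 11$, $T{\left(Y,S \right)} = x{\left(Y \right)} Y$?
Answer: $- \frac{1581}{4} \approx -395.25$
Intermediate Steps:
$x{\left(G \right)} = -1$ ($x{\left(G \right)} = \frac{1}{2} - \frac{3}{2} = -1$)
$T{\left(Y,S \right)} = - Y$
$-123 + V{\left(-7,T{\left(-5,-5 \right)} \right)} - \frac{33}{-8} \left(-1 - \left(6 - 1\right)\right) = -123 + 11 - \frac{33}{-8} \left(-1 - \left(6 - 1\right)\right) = -123 + 11 \left(-33\right) \left(- \frac{1}{8}\right) \left(-1 - \left(6 - 1\right)\right) = -123 + 11 \frac{33 \left(-1 - 5\right)}{8} = -123 + 11 \cdot \frac{33}{8} \left(-6\right) = -123 + 11 \left(- \frac{99}{4}\right) = -123 - \frac{1089}{4} = - \frac{1581}{4}$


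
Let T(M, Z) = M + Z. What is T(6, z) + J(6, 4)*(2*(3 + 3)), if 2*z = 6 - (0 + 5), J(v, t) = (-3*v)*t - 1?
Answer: -1739/2 ≈ -869.50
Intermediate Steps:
J(v, t) = -1 - 3*t*v (J(v, t) = -3*t*v - 1 = -1 - 3*t*v)
z = ½ (z = (6 - (0 + 5))/2 = (6 - 1*5)/2 = (6 - 5)/2 = (½)*1 = ½ ≈ 0.50000)
T(6, z) + J(6, 4)*(2*(3 + 3)) = (6 + ½) + (-1 - 3*4*6)*(2*(3 + 3)) = 13/2 + (-1 - 72)*(2*6) = 13/2 - 73*12 = 13/2 - 876 = -1739/2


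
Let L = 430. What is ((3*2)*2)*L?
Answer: 5160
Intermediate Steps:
((3*2)*2)*L = ((3*2)*2)*430 = (6*2)*430 = 12*430 = 5160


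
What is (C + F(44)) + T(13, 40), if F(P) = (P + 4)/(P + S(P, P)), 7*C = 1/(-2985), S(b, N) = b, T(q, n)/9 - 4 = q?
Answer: 35291644/229845 ≈ 153.55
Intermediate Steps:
T(q, n) = 36 + 9*q
C = -1/20895 (C = (⅐)/(-2985) = (⅐)*(-1/2985) = -1/20895 ≈ -4.7858e-5)
F(P) = (4 + P)/(2*P) (F(P) = (P + 4)/(P + P) = (4 + P)/((2*P)) = (4 + P)*(1/(2*P)) = (4 + P)/(2*P))
(C + F(44)) + T(13, 40) = (-1/20895 + (½)*(4 + 44)/44) + (36 + 9*13) = (-1/20895 + (½)*(1/44)*48) + (36 + 117) = (-1/20895 + 6/11) + 153 = 125359/229845 + 153 = 35291644/229845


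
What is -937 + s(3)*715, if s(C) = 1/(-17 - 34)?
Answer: -48502/51 ≈ -951.02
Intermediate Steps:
s(C) = -1/51 (s(C) = 1/(-51) = -1/51)
-937 + s(3)*715 = -937 - 1/51*715 = -937 - 715/51 = -48502/51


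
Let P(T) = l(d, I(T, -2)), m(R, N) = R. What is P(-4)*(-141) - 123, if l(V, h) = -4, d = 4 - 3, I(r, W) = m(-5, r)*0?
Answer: 441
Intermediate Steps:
I(r, W) = 0 (I(r, W) = -5*0 = 0)
d = 1
P(T) = -4
P(-4)*(-141) - 123 = -4*(-141) - 123 = 564 - 123 = 441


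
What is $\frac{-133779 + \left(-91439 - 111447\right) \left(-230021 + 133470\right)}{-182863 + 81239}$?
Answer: $- \frac{19588712407}{101624} \approx -1.9276 \cdot 10^{5}$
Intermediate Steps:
$\frac{-133779 + \left(-91439 - 111447\right) \left(-230021 + 133470\right)}{-182863 + 81239} = \frac{-133779 - -19588846186}{-101624} = \left(-133779 + 19588846186\right) \left(- \frac{1}{101624}\right) = 19588712407 \left(- \frac{1}{101624}\right) = - \frac{19588712407}{101624}$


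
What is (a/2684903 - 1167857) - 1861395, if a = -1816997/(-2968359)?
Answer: -45295308169940579/14952637869 ≈ -3.0293e+6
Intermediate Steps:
a = 44317/72399 (a = -1816997*(-1/2968359) = 44317/72399 ≈ 0.61212)
(a/2684903 - 1167857) - 1861395 = ((44317/72399)/2684903 - 1167857) - 1861395 = ((44317/72399)*(1/2684903) - 1167857) - 1861395 = (3409/14952637869 - 1167857) - 1861395 = -17462542803773324/14952637869 - 1861395 = -45295308169940579/14952637869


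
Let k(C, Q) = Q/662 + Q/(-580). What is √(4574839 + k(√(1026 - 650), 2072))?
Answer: √10538232228333165/47995 ≈ 2138.9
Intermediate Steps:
k(C, Q) = -41*Q/191980 (k(C, Q) = Q*(1/662) + Q*(-1/580) = Q/662 - Q/580 = -41*Q/191980)
√(4574839 + k(√(1026 - 650), 2072)) = √(4574839 - 41/191980*2072) = √(4574839 - 21238/47995) = √(219569376567/47995) = √10538232228333165/47995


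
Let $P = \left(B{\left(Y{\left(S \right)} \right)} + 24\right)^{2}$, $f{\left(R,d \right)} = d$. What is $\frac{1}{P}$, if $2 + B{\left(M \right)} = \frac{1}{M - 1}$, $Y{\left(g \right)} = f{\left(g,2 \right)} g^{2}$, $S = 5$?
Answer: $\frac{2401}{1164241} \approx 0.0020623$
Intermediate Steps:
$Y{\left(g \right)} = 2 g^{2}$
$B{\left(M \right)} = -2 + \frac{1}{-1 + M}$ ($B{\left(M \right)} = -2 + \frac{1}{M - 1} = -2 + \frac{1}{-1 + M}$)
$P = \frac{1164241}{2401}$ ($P = \left(\frac{3 - 2 \cdot 2 \cdot 5^{2}}{-1 + 2 \cdot 5^{2}} + 24\right)^{2} = \left(\frac{3 - 2 \cdot 2 \cdot 25}{-1 + 2 \cdot 25} + 24\right)^{2} = \left(\frac{3 - 100}{-1 + 50} + 24\right)^{2} = \left(\frac{3 - 100}{49} + 24\right)^{2} = \left(\frac{1}{49} \left(-97\right) + 24\right)^{2} = \left(- \frac{97}{49} + 24\right)^{2} = \left(\frac{1079}{49}\right)^{2} = \frac{1164241}{2401} \approx 484.9$)
$\frac{1}{P} = \frac{1}{\frac{1164241}{2401}} = \frac{2401}{1164241}$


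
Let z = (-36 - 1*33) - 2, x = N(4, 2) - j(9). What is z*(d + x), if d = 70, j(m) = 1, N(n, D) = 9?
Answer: -5538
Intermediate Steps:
x = 8 (x = 9 - 1*1 = 9 - 1 = 8)
z = -71 (z = (-36 - 33) - 2 = -69 - 2 = -71)
z*(d + x) = -71*(70 + 8) = -71*78 = -5538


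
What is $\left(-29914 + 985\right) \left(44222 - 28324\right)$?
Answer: $-459913242$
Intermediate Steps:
$\left(-29914 + 985\right) \left(44222 - 28324\right) = \left(-28929\right) 15898 = -459913242$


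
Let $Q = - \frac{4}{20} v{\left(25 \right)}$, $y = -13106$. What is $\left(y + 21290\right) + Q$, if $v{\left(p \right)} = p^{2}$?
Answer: $8059$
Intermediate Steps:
$Q = -125$ ($Q = - \frac{4}{20} \cdot 25^{2} = \left(-4\right) \frac{1}{20} \cdot 625 = \left(- \frac{1}{5}\right) 625 = -125$)
$\left(y + 21290\right) + Q = \left(-13106 + 21290\right) - 125 = 8184 - 125 = 8059$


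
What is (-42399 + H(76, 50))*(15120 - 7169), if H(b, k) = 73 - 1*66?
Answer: -337058792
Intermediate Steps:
H(b, k) = 7 (H(b, k) = 73 - 66 = 7)
(-42399 + H(76, 50))*(15120 - 7169) = (-42399 + 7)*(15120 - 7169) = -42392*7951 = -337058792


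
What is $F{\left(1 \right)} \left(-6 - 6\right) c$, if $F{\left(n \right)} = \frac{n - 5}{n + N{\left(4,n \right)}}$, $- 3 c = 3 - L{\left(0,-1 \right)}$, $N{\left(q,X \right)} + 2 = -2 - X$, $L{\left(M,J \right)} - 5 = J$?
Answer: $-4$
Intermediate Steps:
$L{\left(M,J \right)} = 5 + J$
$N{\left(q,X \right)} = -4 - X$ ($N{\left(q,X \right)} = -2 - \left(2 + X\right) = -4 - X$)
$c = \frac{1}{3}$ ($c = - \frac{3 - \left(5 - 1\right)}{3} = - \frac{3 - 4}{3} = \left(- \frac{1}{3}\right) \left(-1\right) = \frac{1}{3} \approx 0.33333$)
$F{\left(n \right)} = \frac{5}{4} - \frac{n}{4}$ ($F{\left(n \right)} = \frac{n - 5}{n - \left(4 + n\right)} = \frac{-5 + n}{-4} = \left(-5 + n\right) \left(- \frac{1}{4}\right) = \frac{5}{4} - \frac{n}{4}$)
$F{\left(1 \right)} \left(-6 - 6\right) c = \left(\frac{5}{4} - \frac{1}{4}\right) \left(-6 - 6\right) \frac{1}{3} = \left(\frac{5}{4} - \frac{1}{4}\right) \left(\left(-12\right) \frac{1}{3}\right) = 1 \left(-4\right) = -4$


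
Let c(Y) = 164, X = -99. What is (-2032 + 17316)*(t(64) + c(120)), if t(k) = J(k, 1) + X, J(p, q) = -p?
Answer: 15284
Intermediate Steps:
t(k) = -99 - k (t(k) = -k - 99 = -99 - k)
(-2032 + 17316)*(t(64) + c(120)) = (-2032 + 17316)*((-99 - 1*64) + 164) = 15284*((-99 - 64) + 164) = 15284*(-163 + 164) = 15284*1 = 15284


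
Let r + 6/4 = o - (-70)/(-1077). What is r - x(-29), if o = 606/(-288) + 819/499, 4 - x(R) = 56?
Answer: 429698671/8598768 ≈ 49.972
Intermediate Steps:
x(R) = -52 (x(R) = 4 - 1*56 = 4 - 56 = -52)
o = -11087/23952 (o = 606*(-1/288) + 819*(1/499) = -101/48 + 819/499 = -11087/23952 ≈ -0.46288)
r = -17437265/8598768 (r = -3/2 + (-11087/23952 - (-70)/(-1077)) = -3/2 + (-11087/23952 - (-70)*(-1)/1077) = -3/2 + (-11087/23952 - 1*70/1077) = -3/2 + (-11087/23952 - 70/1077) = -3/2 - 4539113/8598768 = -17437265/8598768 ≈ -2.0279)
r - x(-29) = -17437265/8598768 - 1*(-52) = -17437265/8598768 + 52 = 429698671/8598768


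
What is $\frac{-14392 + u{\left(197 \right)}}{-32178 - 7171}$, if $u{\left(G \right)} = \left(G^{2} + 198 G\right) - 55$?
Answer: $- \frac{63368}{39349} \approx -1.6104$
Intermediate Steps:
$u{\left(G \right)} = -55 + G^{2} + 198 G$
$\frac{-14392 + u{\left(197 \right)}}{-32178 - 7171} = \frac{-14392 + \left(-55 + 197^{2} + 198 \cdot 197\right)}{-32178 - 7171} = \frac{-14392 + \left(-55 + 38809 + 39006\right)}{-39349} = \left(-14392 + 77760\right) \left(- \frac{1}{39349}\right) = 63368 \left(- \frac{1}{39349}\right) = - \frac{63368}{39349}$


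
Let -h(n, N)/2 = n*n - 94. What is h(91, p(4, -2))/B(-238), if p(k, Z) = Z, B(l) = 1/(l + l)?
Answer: 7794024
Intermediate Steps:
B(l) = 1/(2*l)
h(n, N) = 188 - 2*n**2 (h(n, N) = -2*(n*n - 94) = -2*(n**2 - 94) = -2*(-94 + n**2) = 188 - 2*n**2)
h(91, p(4, -2))/B(-238) = (188 - 2*91**2)/(((1/2)/(-238))) = (188 - 2*8281)/(((1/2)*(-1/238))) = (188 - 16562)/(-1/476) = -16374*(-476) = 7794024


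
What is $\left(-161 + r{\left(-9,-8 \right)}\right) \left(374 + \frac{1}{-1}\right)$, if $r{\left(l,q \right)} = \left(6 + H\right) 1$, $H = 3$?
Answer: $-56696$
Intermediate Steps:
$r{\left(l,q \right)} = 9$ ($r{\left(l,q \right)} = \left(6 + 3\right) 1 = 9 \cdot 1 = 9$)
$\left(-161 + r{\left(-9,-8 \right)}\right) \left(374 + \frac{1}{-1}\right) = \left(-161 + 9\right) \left(374 + \frac{1}{-1}\right) = - 152 \left(374 - 1\right) = \left(-152\right) 373 = -56696$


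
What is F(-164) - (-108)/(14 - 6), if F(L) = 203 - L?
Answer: 761/2 ≈ 380.50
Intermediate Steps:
F(-164) - (-108)/(14 - 6) = (203 - 1*(-164)) - (-108)/(14 - 6) = (203 + 164) - (-108)/8 = 367 - (-108)/8 = 367 - 1*(-27/2) = 367 + 27/2 = 761/2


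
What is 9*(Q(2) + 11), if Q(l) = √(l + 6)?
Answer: 99 + 18*√2 ≈ 124.46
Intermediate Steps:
Q(l) = √(6 + l)
9*(Q(2) + 11) = 9*(√(6 + 2) + 11) = 9*(√8 + 11) = 9*(2*√2 + 11) = 9*(11 + 2*√2) = 99 + 18*√2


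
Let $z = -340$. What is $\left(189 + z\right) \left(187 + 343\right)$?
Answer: $-80030$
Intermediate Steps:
$\left(189 + z\right) \left(187 + 343\right) = \left(189 - 340\right) \left(187 + 343\right) = \left(-151\right) 530 = -80030$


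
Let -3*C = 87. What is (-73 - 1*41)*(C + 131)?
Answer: -11628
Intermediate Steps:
C = -29 (C = -⅓*87 = -29)
(-73 - 1*41)*(C + 131) = (-73 - 1*41)*(-29 + 131) = (-73 - 41)*102 = -114*102 = -11628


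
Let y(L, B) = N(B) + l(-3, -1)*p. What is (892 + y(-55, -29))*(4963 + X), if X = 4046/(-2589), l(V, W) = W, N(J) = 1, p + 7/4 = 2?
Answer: 45870069931/10356 ≈ 4.4293e+6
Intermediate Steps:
p = 1/4 (p = -7/4 + 2 = 1/4 ≈ 0.25000)
X = -4046/2589 (X = 4046*(-1/2589) = -4046/2589 ≈ -1.5628)
y(L, B) = 3/4 (y(L, B) = 1 - 1*1/4 = 1 - 1/4 = 3/4)
(892 + y(-55, -29))*(4963 + X) = (892 + 3/4)*(4963 - 4046/2589) = (3571/4)*(12845161/2589) = 45870069931/10356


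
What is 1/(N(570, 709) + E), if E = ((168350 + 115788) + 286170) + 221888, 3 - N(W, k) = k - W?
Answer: 1/792060 ≈ 1.2625e-6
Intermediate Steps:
N(W, k) = 3 + W - k (N(W, k) = 3 - (k - W) = 3 + (W - k) = 3 + W - k)
E = 792196 (E = (284138 + 286170) + 221888 = 570308 + 221888 = 792196)
1/(N(570, 709) + E) = 1/((3 + 570 - 1*709) + 792196) = 1/((3 + 570 - 709) + 792196) = 1/(-136 + 792196) = 1/792060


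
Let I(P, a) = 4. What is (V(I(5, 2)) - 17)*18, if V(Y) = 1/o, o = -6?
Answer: -309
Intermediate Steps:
V(Y) = -1/6 (V(Y) = 1/(-6) = -1/6)
(V(I(5, 2)) - 17)*18 = (-1/6 - 17)*18 = -103/6*18 = -309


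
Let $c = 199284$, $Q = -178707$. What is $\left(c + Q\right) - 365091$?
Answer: $-344514$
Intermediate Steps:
$\left(c + Q\right) - 365091 = \left(199284 - 178707\right) - 365091 = 20577 - 365091 = -344514$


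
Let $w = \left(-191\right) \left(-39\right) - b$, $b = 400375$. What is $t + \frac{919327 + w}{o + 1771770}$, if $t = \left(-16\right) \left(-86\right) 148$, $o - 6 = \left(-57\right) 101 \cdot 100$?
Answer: $\frac{81193003883}{398692} \approx 2.0365 \cdot 10^{5}$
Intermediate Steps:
$o = -575694$ ($o = 6 + \left(-57\right) 101 \cdot 100 = 6 - 575700 = -575694$)
$t = 203648$ ($t = 1376 \cdot 148 = 203648$)
$w = -392926$ ($w = \left(-191\right) \left(-39\right) - 400375 = 7449 - 400375 = -392926$)
$t + \frac{919327 + w}{o + 1771770} = 203648 + \frac{919327 - 392926}{-575694 + 1771770} = 203648 + \frac{526401}{1196076} = 203648 + 526401 \cdot \frac{1}{1196076} = 203648 + \frac{175467}{398692} = \frac{81193003883}{398692}$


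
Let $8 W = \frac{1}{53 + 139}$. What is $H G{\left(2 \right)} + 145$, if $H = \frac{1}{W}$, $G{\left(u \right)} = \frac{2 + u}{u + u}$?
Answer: $1681$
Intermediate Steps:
$G{\left(u \right)} = \frac{2 + u}{2 u}$
$W = \frac{1}{1536}$ ($W = \frac{1}{8 \left(53 + 139\right)} = \frac{1}{8 \cdot 192} = \frac{1}{8} \cdot \frac{1}{192} = \frac{1}{1536} \approx 0.00065104$)
$H = 1536$ ($H = \frac{1}{\frac{1}{1536}} = 1536$)
$H G{\left(2 \right)} + 145 = 1536 \frac{2 + 2}{2 \cdot 2} + 145 = 1536 \cdot \frac{1}{2} \cdot \frac{1}{2} \cdot 4 + 145 = 1536 \cdot 1 + 145 = 1536 + 145 = 1681$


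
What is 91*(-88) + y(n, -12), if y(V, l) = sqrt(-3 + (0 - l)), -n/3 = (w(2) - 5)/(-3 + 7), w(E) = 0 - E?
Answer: -8005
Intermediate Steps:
w(E) = -E
n = 21/4 (n = -3*(-1*2 - 5)/(-3 + 7) = -3*(-2 - 5)/4 = -(-21)/4 = -3*(-7/4) = 21/4 ≈ 5.2500)
y(V, l) = sqrt(-3 - l)
91*(-88) + y(n, -12) = 91*(-88) + sqrt(-3 - 1*(-12)) = -8008 + sqrt(-3 + 12) = -8008 + sqrt(9) = -8008 + 3 = -8005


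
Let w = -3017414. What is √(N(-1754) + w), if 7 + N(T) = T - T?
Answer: 3*I*√335269 ≈ 1737.1*I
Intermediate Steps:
N(T) = -7 (N(T) = -7 + (T - T) = -7 + 0 = -7)
√(N(-1754) + w) = √(-7 - 3017414) = √(-3017421) = 3*I*√335269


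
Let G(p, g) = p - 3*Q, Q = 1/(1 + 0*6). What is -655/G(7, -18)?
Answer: -655/4 ≈ -163.75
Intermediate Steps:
Q = 1 (Q = 1/(1 + 0) = 1/1 = 1)
G(p, g) = -3 + p (G(p, g) = p - 3*1 = p - 3 = -3 + p)
-655/G(7, -18) = -655/(-3 + 7) = -655/4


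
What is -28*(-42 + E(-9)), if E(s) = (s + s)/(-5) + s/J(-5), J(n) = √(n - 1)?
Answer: 5376/5 - 42*I*√6 ≈ 1075.2 - 102.88*I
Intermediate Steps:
J(n) = √(-1 + n)
E(s) = -2*s/5 - I*s*√6/6 (E(s) = (s + s)/(-5) + s/(√(-1 - 5)) = (2*s)*(-⅕) + s/(√(-6)) = -2*s/5 + s/((I*√6)) = -2*s/5 + s*(-I*√6/6) = -2*s/5 - I*s*√6/6)
-28*(-42 + E(-9)) = -28*(-42 + (1/30)*(-9)*(-12 - 5*I*√6)) = -28*(-42 + (18/5 + 3*I*√6/2)) = -28*(-192/5 + 3*I*√6/2) = 5376/5 - 42*I*√6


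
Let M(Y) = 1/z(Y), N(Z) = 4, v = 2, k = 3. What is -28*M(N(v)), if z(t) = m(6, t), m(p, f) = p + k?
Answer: -28/9 ≈ -3.1111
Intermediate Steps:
m(p, f) = 3 + p (m(p, f) = p + 3 = 3 + p)
z(t) = 9 (z(t) = 3 + 6 = 9)
M(Y) = 1/9
-28*M(N(v)) = -28*1/9 = -28/9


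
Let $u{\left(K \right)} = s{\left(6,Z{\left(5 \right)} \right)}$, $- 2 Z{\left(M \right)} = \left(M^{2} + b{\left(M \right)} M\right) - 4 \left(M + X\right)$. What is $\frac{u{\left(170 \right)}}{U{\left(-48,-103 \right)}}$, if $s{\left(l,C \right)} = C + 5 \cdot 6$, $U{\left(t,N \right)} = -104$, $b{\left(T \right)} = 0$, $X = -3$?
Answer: $- \frac{43}{208} \approx -0.20673$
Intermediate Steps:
$Z{\left(M \right)} = -6 + 2 M - \frac{M^{2}}{2}$ ($Z{\left(M \right)} = - \frac{\left(M^{2} + 0 M\right) - 4 \left(M - 3\right)}{2} = - \frac{\left(M^{2} + 0\right) - 4 \left(-3 + M\right)}{2} = - \frac{M^{2} - \left(-12 + 4 M\right)}{2} = - \frac{12 + M^{2} - 4 M}{2} = -6 + 2 M - \frac{M^{2}}{2}$)
$s{\left(l,C \right)} = 30 + C$ ($s{\left(l,C \right)} = C + 30 = 30 + C$)
$u{\left(K \right)} = \frac{43}{2}$ ($u{\left(K \right)} = 30 - \left(-4 + \frac{25}{2}\right) = 30 - \frac{17}{2} = \frac{43}{2}$)
$\frac{u{\left(170 \right)}}{U{\left(-48,-103 \right)}} = \frac{43}{2 \left(-104\right)} = \frac{43}{2} \left(- \frac{1}{104}\right) = - \frac{43}{208}$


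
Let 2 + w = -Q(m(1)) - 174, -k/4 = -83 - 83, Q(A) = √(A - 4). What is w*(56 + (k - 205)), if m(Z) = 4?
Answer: -90640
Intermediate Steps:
Q(A) = √(-4 + A)
k = 664 (k = -4*(-83 - 83) = -4*(-166) = 664)
w = -176 (w = -2 + (-√(-4 + 4) - 174) = -2 + (-√0 - 174) = -2 + (-1*0 - 174) = -2 + (0 - 174) = -2 - 174 = -176)
w*(56 + (k - 205)) = -176*(56 + (664 - 205)) = -176*(56 + 459) = -176*515 = -90640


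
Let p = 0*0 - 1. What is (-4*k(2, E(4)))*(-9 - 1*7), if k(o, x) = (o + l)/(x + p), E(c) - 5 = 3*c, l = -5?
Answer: -12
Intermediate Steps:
E(c) = 5 + 3*c
p = -1 (p = 0 - 1 = -1)
k(o, x) = (-5 + o)/(-1 + x) (k(o, x) = (o - 5)/(x - 1) = (-5 + o)/(-1 + x))
(-4*k(2, E(4)))*(-9 - 1*7) = (-4*(-5 + 2)/(-1 + (5 + 3*4)))*(-9 - 1*7) = (-4*(-3)/(-1 + (5 + 12)))*(-9 - 7) = -4*(-3)/(-1 + 17)*(-16) = -4*(-3)/16*(-16) = -(-3)/4*(-16) = -4*(-3/16)*(-16) = (¾)*(-16) = -12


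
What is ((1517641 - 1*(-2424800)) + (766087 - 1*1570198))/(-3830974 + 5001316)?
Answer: 523055/195057 ≈ 2.6815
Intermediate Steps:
((1517641 - 1*(-2424800)) + (766087 - 1*1570198))/(-3830974 + 5001316) = ((1517641 + 2424800) + (766087 - 1570198))/1170342 = (3942441 - 804111)*(1/1170342) = 3138330*(1/1170342) = 523055/195057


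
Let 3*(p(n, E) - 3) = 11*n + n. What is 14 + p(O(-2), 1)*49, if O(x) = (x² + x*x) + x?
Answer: 1337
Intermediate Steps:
O(x) = x + 2*x² (O(x) = (x² + x²) + x = 2*x² + x = x + 2*x²)
p(n, E) = 3 + 4*n (p(n, E) = 3 + (11*n + n)/3 = 3 + (12*n)/3 = 3 + 4*n)
14 + p(O(-2), 1)*49 = 14 + (3 + 4*(-2*(1 + 2*(-2))))*49 = 14 + (3 + 4*(-2*(1 - 4)))*49 = 14 + (3 + 4*(-2*(-3)))*49 = 14 + (3 + 4*6)*49 = 14 + (3 + 24)*49 = 14 + 27*49 = 14 + 1323 = 1337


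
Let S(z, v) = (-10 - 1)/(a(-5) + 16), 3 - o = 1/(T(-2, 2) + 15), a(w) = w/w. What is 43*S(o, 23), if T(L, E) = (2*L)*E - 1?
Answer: -473/17 ≈ -27.824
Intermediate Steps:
a(w) = 1
T(L, E) = -1 + 2*E*L (T(L, E) = 2*E*L - 1 = -1 + 2*E*L)
o = 17/6 (o = 3 - 1/((-1 + 2*2*(-2)) + 15) = 3 - 1/((-1 - 8) + 15) = 3 - 1/(-9 + 15) = 3 - 1/6 = 3 - 1*⅙ = 3 - ⅙ = 17/6 ≈ 2.8333)
S(z, v) = -11/17 (S(z, v) = (-10 - 1)/(1 + 16) = -11/17)
43*S(o, 23) = 43*(-11/17) = -473/17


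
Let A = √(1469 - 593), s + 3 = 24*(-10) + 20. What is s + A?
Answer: -223 + 2*√219 ≈ -193.40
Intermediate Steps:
s = -223 (s = -3 + (24*(-10) + 20) = -3 + (-240 + 20) = -3 - 220 = -223)
A = 2*√219 (A = √876 = 2*√219 ≈ 29.597)
s + A = -223 + 2*√219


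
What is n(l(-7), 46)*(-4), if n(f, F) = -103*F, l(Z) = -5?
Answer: 18952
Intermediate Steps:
n(l(-7), 46)*(-4) = -103*46*(-4) = -4738*(-4) = 18952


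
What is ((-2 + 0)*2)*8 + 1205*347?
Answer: 418103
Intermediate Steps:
((-2 + 0)*2)*8 + 1205*347 = -2*2*8 + 418135 = -4*8 + 418135 = -32 + 418135 = 418103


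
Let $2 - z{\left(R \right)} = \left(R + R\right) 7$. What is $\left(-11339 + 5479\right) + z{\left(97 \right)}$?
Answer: $-7216$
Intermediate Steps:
$z{\left(R \right)} = 2 - 14 R$ ($z{\left(R \right)} = 2 - \left(R + R\right) 7 = 2 - 2 R 7 = 2 - 14 R$)
$\left(-11339 + 5479\right) + z{\left(97 \right)} = \left(-11339 + 5479\right) + \left(2 - 1358\right) = -5860 + \left(2 - 1358\right) = -5860 - 1356 = -7216$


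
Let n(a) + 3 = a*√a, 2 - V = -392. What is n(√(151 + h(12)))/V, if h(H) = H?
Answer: -3/394 + 163^(¾)/394 ≈ 0.10817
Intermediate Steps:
V = 394 (V = 2 - 1*(-392) = 2 + 392 = 394)
n(a) = -3 + a^(3/2) (n(a) = -3 + a*√a = -3 + a^(3/2))
n(√(151 + h(12)))/V = (-3 + (√(151 + 12))^(3/2))/394 = (-3 + (√163)^(3/2))*(1/394) = (-3 + 163^(¾))*(1/394) = -3/394 + 163^(¾)/394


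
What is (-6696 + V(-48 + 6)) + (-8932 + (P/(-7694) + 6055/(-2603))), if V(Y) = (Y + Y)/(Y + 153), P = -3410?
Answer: -5791283578014/370508417 ≈ -15631.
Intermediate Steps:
V(Y) = 2*Y/(153 + Y) (V(Y) = (2*Y)/(153 + Y) = 2*Y/(153 + Y))
(-6696 + V(-48 + 6)) + (-8932 + (P/(-7694) + 6055/(-2603))) = (-6696 + 2*(-48 + 6)/(153 + (-48 + 6))) + (-8932 + (-3410/(-7694) + 6055/(-2603))) = (-6696 + 2*(-42)/(153 - 42)) + (-8932 + (-3410*(-1/7694) + 6055*(-1/2603))) = (-6696 + 2*(-42)/111) + (-8932 + (1705/3847 - 6055/2603)) = (-6696 + 2*(-42)*(1/111)) + (-8932 - 18855470/10013741) = (-6696 - 28/37) - 89461590082/10013741 = -247780/37 - 89461590082/10013741 = -5791283578014/370508417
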